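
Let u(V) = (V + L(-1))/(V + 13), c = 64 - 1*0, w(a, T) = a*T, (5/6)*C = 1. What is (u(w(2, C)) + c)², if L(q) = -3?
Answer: 24255625/5929 ≈ 4091.0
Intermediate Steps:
C = 6/5 (C = (6/5)*1 = 6/5 ≈ 1.2000)
w(a, T) = T*a
c = 64 (c = 64 + 0 = 64)
u(V) = (-3 + V)/(13 + V) (u(V) = (V - 3)/(V + 13) = (-3 + V)/(13 + V))
(u(w(2, C)) + c)² = ((-3 + (6/5)*2)/(13 + (6/5)*2) + 64)² = ((-3 + 12/5)/(13 + 12/5) + 64)² = (-⅗/(77/5) + 64)² = ((5/77)*(-⅗) + 64)² = (-3/77 + 64)² = (4925/77)² = 24255625/5929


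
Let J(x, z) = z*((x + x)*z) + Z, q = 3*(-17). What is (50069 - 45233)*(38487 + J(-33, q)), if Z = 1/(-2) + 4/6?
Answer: -644052838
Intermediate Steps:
q = -51
Z = ⅙ (Z = 1*(-½) + 4*(⅙) = -½ + ⅔ = ⅙ ≈ 0.16667)
J(x, z) = ⅙ + 2*x*z² (J(x, z) = z*((x + x)*z) + ⅙ = z*((2*x)*z) + ⅙ = z*(2*x*z) + ⅙ = 2*x*z² + ⅙ = ⅙ + 2*x*z²)
(50069 - 45233)*(38487 + J(-33, q)) = (50069 - 45233)*(38487 + (⅙ + 2*(-33)*(-51)²)) = 4836*(38487 + (⅙ + 2*(-33)*2601)) = 4836*(38487 + (⅙ - 171666)) = 4836*(38487 - 1029995/6) = 4836*(-799073/6) = -644052838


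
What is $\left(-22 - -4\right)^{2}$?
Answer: $324$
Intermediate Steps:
$\left(-22 - -4\right)^{2} = \left(-22 + 4\right)^{2} = \left(-18\right)^{2} = 324$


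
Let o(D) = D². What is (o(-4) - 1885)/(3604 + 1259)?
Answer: -623/1621 ≈ -0.38433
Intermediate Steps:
(o(-4) - 1885)/(3604 + 1259) = ((-4)² - 1885)/(3604 + 1259) = (16 - 1885)/4863 = -1869*1/4863 = -623/1621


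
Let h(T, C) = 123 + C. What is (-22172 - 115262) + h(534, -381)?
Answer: -137692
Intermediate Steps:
(-22172 - 115262) + h(534, -381) = (-22172 - 115262) + (123 - 381) = -137434 - 258 = -137692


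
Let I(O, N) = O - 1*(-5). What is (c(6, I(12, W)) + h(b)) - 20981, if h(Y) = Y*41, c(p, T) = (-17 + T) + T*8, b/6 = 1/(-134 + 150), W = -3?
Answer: -166637/8 ≈ -20830.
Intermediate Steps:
I(O, N) = 5 + O (I(O, N) = O + 5 = 5 + O)
b = 3/8 (b = 6/(-134 + 150) = 6/16 = 6*(1/16) = 3/8 ≈ 0.37500)
c(p, T) = -17 + 9*T (c(p, T) = (-17 + T) + 8*T = -17 + 9*T)
h(Y) = 41*Y
(c(6, I(12, W)) + h(b)) - 20981 = ((-17 + 9*(5 + 12)) + 41*(3/8)) - 20981 = ((-17 + 9*17) + 123/8) - 20981 = ((-17 + 153) + 123/8) - 20981 = (136 + 123/8) - 20981 = 1211/8 - 20981 = -166637/8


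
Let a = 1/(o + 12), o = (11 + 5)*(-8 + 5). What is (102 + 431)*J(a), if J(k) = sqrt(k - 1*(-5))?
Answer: 533*sqrt(179)/6 ≈ 1188.5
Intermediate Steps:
o = -48 (o = 16*(-3) = -48)
a = -1/36 (a = 1/(-48 + 12) = 1/(-36) = -1/36 ≈ -0.027778)
J(k) = sqrt(5 + k) (J(k) = sqrt(k + 5) = sqrt(5 + k))
(102 + 431)*J(a) = (102 + 431)*sqrt(5 - 1/36) = 533*sqrt(179/36) = 533*(sqrt(179)/6) = 533*sqrt(179)/6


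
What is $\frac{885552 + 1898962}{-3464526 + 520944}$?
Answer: $- \frac{1392257}{1471791} \approx -0.94596$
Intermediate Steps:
$\frac{885552 + 1898962}{-3464526 + 520944} = \frac{2784514}{-2943582} = 2784514 \left(- \frac{1}{2943582}\right) = - \frac{1392257}{1471791}$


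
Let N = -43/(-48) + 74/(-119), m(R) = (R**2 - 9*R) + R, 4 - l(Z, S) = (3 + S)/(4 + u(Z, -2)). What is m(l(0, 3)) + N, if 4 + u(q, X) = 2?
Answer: -38419/5712 ≈ -6.7260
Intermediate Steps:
u(q, X) = -2 (u(q, X) = -4 + 2 = -2)
l(Z, S) = 5/2 - S/2 (l(Z, S) = 4 - (3 + S)/(4 - 2) = 4 - (3 + S)/2 = 4 - (3/2 + S/2) = 4 + (-3/2 - S/2) = 5/2 - S/2)
m(R) = R**2 - 8*R
N = 1565/5712 (N = -43*(-1/48) + 74*(-1/119) = 43/48 - 74/119 = 1565/5712 ≈ 0.27398)
m(l(0, 3)) + N = (5/2 - 1/2*3)*(-8 + (5/2 - 1/2*3)) + 1565/5712 = (5/2 - 3/2)*(-8 + (5/2 - 3/2)) + 1565/5712 = 1*(-8 + 1) + 1565/5712 = 1*(-7) + 1565/5712 = -7 + 1565/5712 = -38419/5712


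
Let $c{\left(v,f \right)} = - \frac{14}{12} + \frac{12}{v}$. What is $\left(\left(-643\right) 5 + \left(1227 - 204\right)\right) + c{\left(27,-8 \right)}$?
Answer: $- \frac{39469}{18} \approx -2192.7$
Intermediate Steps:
$c{\left(v,f \right)} = - \frac{7}{6} + \frac{12}{v}$ ($c{\left(v,f \right)} = \left(-14\right) \frac{1}{12} + \frac{12}{v} = - \frac{7}{6} + \frac{12}{v}$)
$\left(\left(-643\right) 5 + \left(1227 - 204\right)\right) + c{\left(27,-8 \right)} = \left(\left(-643\right) 5 + \left(1227 - 204\right)\right) - \left(\frac{7}{6} - \frac{12}{27}\right) = \left(-3215 + 1023\right) + \left(- \frac{7}{6} + 12 \cdot \frac{1}{27}\right) = -2192 + \left(- \frac{7}{6} + \frac{4}{9}\right) = -2192 - \frac{13}{18} = - \frac{39469}{18}$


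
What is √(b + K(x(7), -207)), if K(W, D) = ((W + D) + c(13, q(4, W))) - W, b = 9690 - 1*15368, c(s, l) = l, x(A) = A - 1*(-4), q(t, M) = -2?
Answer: 29*I*√7 ≈ 76.727*I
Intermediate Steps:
x(A) = 4 + A (x(A) = A + 4 = 4 + A)
b = -5678 (b = 9690 - 15368 = -5678)
K(W, D) = -2 + D (K(W, D) = ((W + D) - 2) - W = ((D + W) - 2) - W = (-2 + D + W) - W = -2 + D)
√(b + K(x(7), -207)) = √(-5678 + (-2 - 207)) = √(-5678 - 209) = √(-5887) = 29*I*√7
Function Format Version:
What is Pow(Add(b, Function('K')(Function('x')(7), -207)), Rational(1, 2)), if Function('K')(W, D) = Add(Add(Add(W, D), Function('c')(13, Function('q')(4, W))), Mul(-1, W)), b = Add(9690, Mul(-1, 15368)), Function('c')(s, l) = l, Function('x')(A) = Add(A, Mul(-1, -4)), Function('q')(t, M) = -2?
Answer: Mul(29, I, Pow(7, Rational(1, 2))) ≈ Mul(76.727, I)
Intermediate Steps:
Function('x')(A) = Add(4, A) (Function('x')(A) = Add(A, 4) = Add(4, A))
b = -5678 (b = Add(9690, -15368) = -5678)
Function('K')(W, D) = Add(-2, D) (Function('K')(W, D) = Add(Add(Add(W, D), -2), Mul(-1, W)) = Add(Add(Add(D, W), -2), Mul(-1, W)) = Add(Add(-2, D, W), Mul(-1, W)) = Add(-2, D))
Pow(Add(b, Function('K')(Function('x')(7), -207)), Rational(1, 2)) = Pow(Add(-5678, Add(-2, -207)), Rational(1, 2)) = Pow(Add(-5678, -209), Rational(1, 2)) = Pow(-5887, Rational(1, 2)) = Mul(29, I, Pow(7, Rational(1, 2)))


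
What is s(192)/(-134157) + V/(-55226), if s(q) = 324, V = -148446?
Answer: 3316196133/1234825747 ≈ 2.6856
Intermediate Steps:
s(192)/(-134157) + V/(-55226) = 324/(-134157) - 148446/(-55226) = 324*(-1/134157) - 148446*(-1/55226) = -108/44719 + 74223/27613 = 3316196133/1234825747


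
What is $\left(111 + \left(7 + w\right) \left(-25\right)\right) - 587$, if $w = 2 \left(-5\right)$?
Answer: $-401$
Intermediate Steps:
$w = -10$
$\left(111 + \left(7 + w\right) \left(-25\right)\right) - 587 = \left(111 + \left(7 - 10\right) \left(-25\right)\right) - 587 = \left(111 - -75\right) - 587 = \left(111 + 75\right) - 587 = 186 - 587 = -401$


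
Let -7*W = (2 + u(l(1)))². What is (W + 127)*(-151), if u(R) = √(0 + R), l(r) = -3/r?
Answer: -134088/7 + 604*I*√3/7 ≈ -19155.0 + 149.45*I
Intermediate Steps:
u(R) = √R
W = -(2 + I*√3)²/7 (W = -(2 + √(-3/1))²/7 = -(2 + √(-3*1))²/7 = -(2 + √(-3))²/7 = -(2 + I*√3)²/7 ≈ -0.14286 - 0.98974*I)
(W + 127)*(-151) = (-(2 + I*√3)²/7 + 127)*(-151) = (127 - (2 + I*√3)²/7)*(-151) = -19177 + 151*(2 + I*√3)²/7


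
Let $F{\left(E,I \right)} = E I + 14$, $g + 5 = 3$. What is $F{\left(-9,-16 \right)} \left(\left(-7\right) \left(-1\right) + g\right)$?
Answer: $790$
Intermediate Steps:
$g = -2$ ($g = -5 + 3 = -2$)
$F{\left(E,I \right)} = 14 + E I$
$F{\left(-9,-16 \right)} \left(\left(-7\right) \left(-1\right) + g\right) = \left(14 - -144\right) \left(\left(-7\right) \left(-1\right) - 2\right) = \left(14 + 144\right) \left(7 - 2\right) = 158 \cdot 5 = 790$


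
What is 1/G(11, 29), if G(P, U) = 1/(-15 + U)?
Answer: 14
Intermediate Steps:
1/G(11, 29) = 1/(1/(-15 + 29)) = 1/(1/14) = 14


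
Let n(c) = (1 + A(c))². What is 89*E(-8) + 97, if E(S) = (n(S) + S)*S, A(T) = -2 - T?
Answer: -29095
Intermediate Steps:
n(c) = (-1 - c)² (n(c) = (1 + (-2 - c))² = (-1 - c)²)
E(S) = S*(S + (1 + S)²) (E(S) = ((1 + S)² + S)*S = (S + (1 + S)²)*S = S*(S + (1 + S)²))
89*E(-8) + 97 = 89*(-8*(-8 + (1 - 8)²)) + 97 = 89*(-8*(-8 + (-7)²)) + 97 = 89*(-8*(-8 + 49)) + 97 = 89*(-8*41) + 97 = 89*(-328) + 97 = -29192 + 97 = -29095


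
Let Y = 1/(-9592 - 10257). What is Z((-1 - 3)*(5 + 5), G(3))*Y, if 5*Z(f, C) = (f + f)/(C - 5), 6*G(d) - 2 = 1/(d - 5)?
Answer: -64/377131 ≈ -0.00016970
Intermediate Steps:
G(d) = ⅓ + 1/(6*(-5 + d)) (G(d) = ⅓ + 1/(6*(d - 5)) = ⅓ + 1/(6*(-5 + d)))
Z(f, C) = 2*f/(5*(-5 + C)) (Z(f, C) = ((f + f)/(C - 5))/5 = ((2*f)/(-5 + C))/5 = (2*f/(-5 + C))/5 = 2*f/(5*(-5 + C)))
Y = -1/19849 (Y = 1/(-19849) = -1/19849 ≈ -5.0380e-5)
Z((-1 - 3)*(5 + 5), G(3))*Y = (2*((-1 - 3)*(5 + 5))/(5*(-5 + (-9 + 2*3)/(6*(-5 + 3)))))*(-1/19849) = (2*(-4*10)/(5*(-5 + (⅙)*(-9 + 6)/(-2))))*(-1/19849) = ((⅖)*(-40)/(-5 + (⅙)*(-½)*(-3)))*(-1/19849) = ((⅖)*(-40)/(-5 + ¼))*(-1/19849) = ((⅖)*(-40)/(-19/4))*(-1/19849) = ((⅖)*(-40)*(-4/19))*(-1/19849) = (64/19)*(-1/19849) = -64/377131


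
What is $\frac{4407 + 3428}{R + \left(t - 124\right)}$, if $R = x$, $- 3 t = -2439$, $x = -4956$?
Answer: $- \frac{7835}{4267} \approx -1.8362$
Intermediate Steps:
$t = 813$ ($t = \left(- \frac{1}{3}\right) \left(-2439\right) = 813$)
$R = -4956$
$\frac{4407 + 3428}{R + \left(t - 124\right)} = \frac{4407 + 3428}{-4956 + \left(813 - 124\right)} = \frac{7835}{-4956 + \left(813 - 124\right)} = \frac{7835}{-4956 + 689} = \frac{7835}{-4267} = 7835 \left(- \frac{1}{4267}\right) = - \frac{7835}{4267}$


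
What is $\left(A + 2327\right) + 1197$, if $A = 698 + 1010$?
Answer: $5232$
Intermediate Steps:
$A = 1708$
$\left(A + 2327\right) + 1197 = \left(1708 + 2327\right) + 1197 = 4035 + 1197 = 5232$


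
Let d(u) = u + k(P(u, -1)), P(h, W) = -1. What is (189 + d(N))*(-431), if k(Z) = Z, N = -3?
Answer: -79735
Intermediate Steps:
d(u) = -1 + u (d(u) = u - 1 = -1 + u)
(189 + d(N))*(-431) = (189 + (-1 - 3))*(-431) = (189 - 4)*(-431) = 185*(-431) = -79735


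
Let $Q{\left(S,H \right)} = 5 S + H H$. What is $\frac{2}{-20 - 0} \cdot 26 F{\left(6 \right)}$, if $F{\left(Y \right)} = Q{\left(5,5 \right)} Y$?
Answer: $-780$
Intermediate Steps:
$Q{\left(S,H \right)} = H^{2} + 5 S$ ($Q{\left(S,H \right)} = 5 S + H^{2} = H^{2} + 5 S$)
$F{\left(Y \right)} = 50 Y$ ($F{\left(Y \right)} = \left(5^{2} + 5 \cdot 5\right) Y = \left(25 + 25\right) Y = 50 Y$)
$\frac{2}{-20 - 0} \cdot 26 F{\left(6 \right)} = \frac{2}{-20 - 0} \cdot 26 \cdot 50 \cdot 6 = \frac{2}{-20 + 0} \cdot 26 \cdot 300 = \frac{2}{-20} \cdot 26 \cdot 300 = 2 \left(- \frac{1}{20}\right) 26 \cdot 300 = \left(- \frac{1}{10}\right) 26 \cdot 300 = \left(- \frac{13}{5}\right) 300 = -780$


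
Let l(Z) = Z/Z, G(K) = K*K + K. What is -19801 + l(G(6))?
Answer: -19800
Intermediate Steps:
G(K) = K + K² (G(K) = K² + K = K + K²)
l(Z) = 1
-19801 + l(G(6)) = -19801 + 1 = -19800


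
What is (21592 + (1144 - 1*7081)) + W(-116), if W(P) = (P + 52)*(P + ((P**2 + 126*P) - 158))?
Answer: 107431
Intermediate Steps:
W(P) = (52 + P)*(-158 + P**2 + 127*P) (W(P) = (52 + P)*(P + (-158 + P**2 + 126*P)) = (52 + P)*(-158 + P**2 + 127*P))
(21592 + (1144 - 1*7081)) + W(-116) = (21592 + (1144 - 1*7081)) + (-8216 + (-116)**3 + 179*(-116)**2 + 6446*(-116)) = (21592 + (1144 - 7081)) + (-8216 - 1560896 + 179*13456 - 747736) = (21592 - 5937) + (-8216 - 1560896 + 2408624 - 747736) = 15655 + 91776 = 107431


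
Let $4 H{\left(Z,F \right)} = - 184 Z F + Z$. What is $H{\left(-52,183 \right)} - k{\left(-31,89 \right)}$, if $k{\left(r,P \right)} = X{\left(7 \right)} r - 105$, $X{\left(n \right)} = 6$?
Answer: $438014$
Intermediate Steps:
$H{\left(Z,F \right)} = \frac{Z}{4} - 46 F Z$ ($H{\left(Z,F \right)} = \frac{- 184 Z F + Z}{4} = \frac{- 184 F Z + Z}{4} = \frac{Z - 184 F Z}{4} = \frac{Z}{4} - 46 F Z$)
$k{\left(r,P \right)} = -105 + 6 r$ ($k{\left(r,P \right)} = 6 r - 105 = -105 + 6 r$)
$H{\left(-52,183 \right)} - k{\left(-31,89 \right)} = \frac{1}{4} \left(-52\right) \left(1 - 33672\right) - \left(-105 + 6 \left(-31\right)\right) = \frac{1}{4} \left(-52\right) \left(1 - 33672\right) - \left(-105 - 186\right) = \frac{1}{4} \left(-52\right) \left(-33671\right) - -291 = 437723 + 291 = 438014$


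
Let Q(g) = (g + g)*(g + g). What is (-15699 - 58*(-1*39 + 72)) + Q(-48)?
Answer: -8397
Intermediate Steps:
Q(g) = 4*g**2 (Q(g) = (2*g)*(2*g) = 4*g**2)
(-15699 - 58*(-1*39 + 72)) + Q(-48) = (-15699 - 58*(-1*39 + 72)) + 4*(-48)**2 = (-15699 - 58*(-39 + 72)) + 4*2304 = (-15699 - 58*33) + 9216 = (-15699 - 1914) + 9216 = -17613 + 9216 = -8397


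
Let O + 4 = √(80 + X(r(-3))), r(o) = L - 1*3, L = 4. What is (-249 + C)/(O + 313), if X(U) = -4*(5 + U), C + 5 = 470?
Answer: 66744/95425 - 432*√14/95425 ≈ 0.68250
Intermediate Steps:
r(o) = 1 (r(o) = 4 - 1*3 = 4 - 3 = 1)
C = 465 (C = -5 + 470 = 465)
X(U) = -20 - 4*U
O = -4 + 2*√14 (O = -4 + √(80 + (-20 - 4*1)) = -4 + √(80 + (-20 - 4)) = -4 + √(80 - 24) = -4 + √56 = -4 + 2*√14 ≈ 3.4833)
(-249 + C)/(O + 313) = (-249 + 465)/((-4 + 2*√14) + 313) = 216/(309 + 2*√14)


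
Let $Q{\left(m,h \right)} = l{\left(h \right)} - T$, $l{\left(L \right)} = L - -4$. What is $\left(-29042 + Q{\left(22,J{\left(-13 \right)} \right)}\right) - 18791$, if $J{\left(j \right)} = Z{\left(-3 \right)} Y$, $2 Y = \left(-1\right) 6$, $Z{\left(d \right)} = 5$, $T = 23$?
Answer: $-47867$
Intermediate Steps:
$l{\left(L \right)} = 4 + L$ ($l{\left(L \right)} = L + 4 = 4 + L$)
$Y = -3$ ($Y = \frac{\left(-1\right) 6}{2} = \frac{1}{2} \left(-6\right) = -3$)
$J{\left(j \right)} = -15$ ($J{\left(j \right)} = 5 \left(-3\right) = -15$)
$Q{\left(m,h \right)} = -19 + h$ ($Q{\left(m,h \right)} = \left(4 + h\right) - 23 = -19 + h$)
$\left(-29042 + Q{\left(22,J{\left(-13 \right)} \right)}\right) - 18791 = \left(-29042 - 34\right) - 18791 = -29076 - 18791 = -47867$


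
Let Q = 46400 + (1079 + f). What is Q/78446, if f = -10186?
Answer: 37293/78446 ≈ 0.47540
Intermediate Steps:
Q = 37293 (Q = 46400 + (1079 - 10186) = 46400 - 9107 = 37293)
Q/78446 = 37293/78446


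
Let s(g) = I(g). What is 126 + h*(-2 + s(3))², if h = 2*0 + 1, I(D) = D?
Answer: 127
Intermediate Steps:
s(g) = g
h = 1 (h = 0 + 1 = 1)
126 + h*(-2 + s(3))² = 126 + 1*(-2 + 3)² = 126 + 1*1² = 126 + 1*1 = 126 + 1 = 127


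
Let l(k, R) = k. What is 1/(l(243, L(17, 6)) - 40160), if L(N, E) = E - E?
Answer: -1/39917 ≈ -2.5052e-5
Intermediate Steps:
L(N, E) = 0
1/(l(243, L(17, 6)) - 40160) = 1/(243 - 40160) = 1/(-39917) = -1/39917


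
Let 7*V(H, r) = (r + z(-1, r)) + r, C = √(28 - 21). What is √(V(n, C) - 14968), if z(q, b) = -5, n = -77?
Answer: √(-733467 + 14*√7)/7 ≈ 122.34*I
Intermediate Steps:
C = √7 ≈ 2.6458
V(H, r) = -5/7 + 2*r/7 (V(H, r) = ((r - 5) + r)/7 = ((-5 + r) + r)/7 = (-5 + 2*r)/7 = -5/7 + 2*r/7)
√(V(n, C) - 14968) = √((-5/7 + 2*√7/7) - 14968) = √(-104781/7 + 2*√7/7)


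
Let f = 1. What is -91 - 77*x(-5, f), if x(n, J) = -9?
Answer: 602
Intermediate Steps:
-91 - 77*x(-5, f) = -91 - 77*(-9) = -91 + 693 = 602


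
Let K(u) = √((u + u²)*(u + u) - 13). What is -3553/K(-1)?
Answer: 3553*I*√13/13 ≈ 985.42*I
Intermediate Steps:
K(u) = √(-13 + 2*u*(u + u²)) (K(u) = √((u + u²)*(2*u) - 13) = √(2*u*(u + u²) - 13) = √(-13 + 2*u*(u + u²)))
-3553/K(-1) = -3553/√(-13 + 2*(-1)² + 2*(-1)³) = -3553/√(-13 + 2*1 + 2*(-1)) = -3553/√(-13 + 2 - 2) = -3553*(-I*√13/13) = -(-3553)*I*√13/13 = 3553*I*√13/13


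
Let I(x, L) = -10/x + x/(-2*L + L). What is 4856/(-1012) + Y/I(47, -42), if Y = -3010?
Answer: -1505432066/452617 ≈ -3326.1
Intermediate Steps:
I(x, L) = -10/x - x/L (I(x, L) = -10/x + x/((-L)) = -10/x + x*(-1/L) = -10/x - x/L)
4856/(-1012) + Y/I(47, -42) = 4856/(-1012) - 3010/(-10/47 - 1*47/(-42)) = 4856*(-1/1012) - 3010/(-10*1/47 - 1*47*(-1/42)) = -1214/253 - 3010/(-10/47 + 47/42) = -1214/253 - 3010/1789/1974 = -1214/253 - 3010*1974/1789 = -1214/253 - 5941740/1789 = -1505432066/452617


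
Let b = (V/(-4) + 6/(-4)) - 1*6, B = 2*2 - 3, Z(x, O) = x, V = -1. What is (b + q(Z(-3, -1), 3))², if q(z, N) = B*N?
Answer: 289/16 ≈ 18.063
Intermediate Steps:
B = 1 (B = 4 - 3 = 1)
q(z, N) = N (q(z, N) = 1*N = N)
b = -29/4 (b = (-1/(-4) + 6/(-4)) - 1*6 = (-1*(-¼) + 6*(-¼)) - 6 = (¼ - 3/2) - 6 = -5/4 - 6 = -29/4 ≈ -7.2500)
(b + q(Z(-3, -1), 3))² = (-29/4 + 3)² = (-17/4)² = 289/16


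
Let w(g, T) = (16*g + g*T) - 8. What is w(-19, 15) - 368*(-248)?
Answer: 90667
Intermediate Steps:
w(g, T) = -8 + 16*g + T*g (w(g, T) = (16*g + T*g) - 8 = -8 + 16*g + T*g)
w(-19, 15) - 368*(-248) = (-8 + 16*(-19) + 15*(-19)) - 368*(-248) = (-8 - 304 - 285) + 91264 = -597 + 91264 = 90667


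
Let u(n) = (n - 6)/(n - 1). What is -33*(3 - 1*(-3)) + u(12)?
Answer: -2172/11 ≈ -197.45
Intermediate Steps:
u(n) = (-6 + n)/(-1 + n)
-33*(3 - 1*(-3)) + u(12) = -33*(3 - 1*(-3)) + (-6 + 12)/(-1 + 12) = -33*(3 + 3) + 6/11 = -33*6 + (1/11)*6 = -198 + 6/11 = -2172/11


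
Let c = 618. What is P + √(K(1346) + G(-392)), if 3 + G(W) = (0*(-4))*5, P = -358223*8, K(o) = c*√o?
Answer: -2865784 + √(-3 + 618*√1346) ≈ -2.8656e+6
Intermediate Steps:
K(o) = 618*√o
P = -2865784
G(W) = -3 (G(W) = -3 + (0*(-4))*5 = -3 + 0*5 = -3 + 0 = -3)
P + √(K(1346) + G(-392)) = -2865784 + √(618*√1346 - 3) = -2865784 + √(-3 + 618*√1346)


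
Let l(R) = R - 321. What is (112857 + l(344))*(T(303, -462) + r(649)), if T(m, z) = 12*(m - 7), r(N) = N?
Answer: 474208880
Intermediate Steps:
l(R) = -321 + R
T(m, z) = -84 + 12*m (T(m, z) = 12*(-7 + m) = -84 + 12*m)
(112857 + l(344))*(T(303, -462) + r(649)) = (112857 + (-321 + 344))*((-84 + 12*303) + 649) = (112857 + 23)*((-84 + 3636) + 649) = 112880*(3552 + 649) = 112880*4201 = 474208880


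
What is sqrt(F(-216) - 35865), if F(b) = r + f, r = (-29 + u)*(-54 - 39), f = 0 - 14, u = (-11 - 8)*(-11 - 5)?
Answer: I*sqrt(61454) ≈ 247.9*I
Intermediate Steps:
u = 304 (u = -19*(-16) = 304)
f = -14
r = -25575 (r = (-29 + 304)*(-54 - 39) = 275*(-93) = -25575)
F(b) = -25589 (F(b) = -25575 - 14 = -25589)
sqrt(F(-216) - 35865) = sqrt(-25589 - 35865) = sqrt(-61454) = I*sqrt(61454)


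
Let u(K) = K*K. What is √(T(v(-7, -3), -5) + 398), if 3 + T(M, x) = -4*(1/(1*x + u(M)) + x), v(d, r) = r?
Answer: 3*√46 ≈ 20.347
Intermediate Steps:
u(K) = K²
T(M, x) = -3 - 4*x - 4/(x + M²) (T(M, x) = -3 - 4*(1/(1*x + M²) + x) = -3 - 4*(1/(x + M²) + x) = -3 - 4*(x + 1/(x + M²)) = -3 + (-4*x - 4/(x + M²)) = -3 - 4*x - 4/(x + M²))
√(T(v(-7, -3), -5) + 398) = √((-4 - 4*(-5)² - 3*(-5) - 3*(-3)² - 4*(-5)*(-3)²)/(-5 + (-3)²) + 398) = √((-4 - 4*25 + 15 - 3*9 - 4*(-5)*9)/(-5 + 9) + 398) = √((-4 - 100 + 15 - 27 + 180)/4 + 398) = √((¼)*64 + 398) = √(16 + 398) = √414 = 3*√46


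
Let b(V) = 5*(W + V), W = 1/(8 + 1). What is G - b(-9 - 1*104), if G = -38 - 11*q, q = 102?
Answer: -5360/9 ≈ -595.56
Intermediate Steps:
W = ⅑ (W = 1/9 = ⅑ ≈ 0.11111)
G = -1160 (G = -38 - 11*102 = -38 - 1122 = -1160)
b(V) = 5/9 + 5*V (b(V) = 5*(⅑ + V) = 5/9 + 5*V)
G - b(-9 - 1*104) = -1160 - (5/9 + 5*(-9 - 1*104)) = -1160 - (5/9 + 5*(-9 - 104)) = -1160 - (5/9 + 5*(-113)) = -1160 - (5/9 - 565) = -1160 - 1*(-5080/9) = -1160 + 5080/9 = -5360/9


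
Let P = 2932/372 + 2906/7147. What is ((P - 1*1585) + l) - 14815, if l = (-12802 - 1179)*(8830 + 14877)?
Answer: -220314480900848/664671 ≈ -3.3146e+8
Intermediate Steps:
l = -331447567 (l = -13981*23707 = -331447567)
P = 5509009/664671 (P = 2932*(1/372) + 2906*(1/7147) = 733/93 + 2906/7147 = 5509009/664671 ≈ 8.2883)
((P - 1*1585) + l) - 14815 = ((5509009/664671 - 1*1585) - 331447567) - 14815 = ((5509009/664671 - 1585) - 331447567) - 14815 = (-1047994526/664671 - 331447567) - 14815 = -220304633799983/664671 - 14815 = -220314480900848/664671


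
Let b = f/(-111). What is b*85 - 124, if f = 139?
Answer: -25579/111 ≈ -230.44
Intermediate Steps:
b = -139/111 (b = 139/(-111) = 139*(-1/111) = -139/111 ≈ -1.2523)
b*85 - 124 = -139/111*85 - 124 = -11815/111 - 124 = -25579/111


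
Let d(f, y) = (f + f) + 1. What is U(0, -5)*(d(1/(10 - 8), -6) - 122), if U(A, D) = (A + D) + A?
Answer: 600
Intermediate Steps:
d(f, y) = 1 + 2*f (d(f, y) = 2*f + 1 = 1 + 2*f)
U(A, D) = D + 2*A
U(0, -5)*(d(1/(10 - 8), -6) - 122) = (-5 + 2*0)*((1 + 2/(10 - 8)) - 122) = (-5 + 0)*((1 + 2/2) - 122) = -5*((1 + 2*(½)) - 122) = -5*((1 + 1) - 122) = -5*(2 - 122) = -5*(-120) = 600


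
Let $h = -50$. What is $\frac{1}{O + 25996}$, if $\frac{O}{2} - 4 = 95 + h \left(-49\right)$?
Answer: $\frac{1}{31094} \approx 3.2161 \cdot 10^{-5}$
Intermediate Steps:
$O = 5098$ ($O = 8 + 2 \left(95 - -2450\right) = 8 + 2 \left(95 + 2450\right) = 8 + 2 \cdot 2545 = 8 + 5090 = 5098$)
$\frac{1}{O + 25996} = \frac{1}{5098 + 25996} = \frac{1}{31094}$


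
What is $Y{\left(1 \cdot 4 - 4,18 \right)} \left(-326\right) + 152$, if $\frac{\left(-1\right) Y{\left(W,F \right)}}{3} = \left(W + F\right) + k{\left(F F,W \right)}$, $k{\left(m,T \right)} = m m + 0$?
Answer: $102684284$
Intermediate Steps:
$k{\left(m,T \right)} = m^{2}$ ($k{\left(m,T \right)} = m^{2} + 0 = m^{2}$)
$Y{\left(W,F \right)} = - 3 F - 3 W - 3 F^{4}$ ($Y{\left(W,F \right)} = - 3 \left(\left(W + F\right) + \left(F F\right)^{2}\right) = - 3 \left(\left(F + W\right) + \left(F^{2}\right)^{2}\right) = - 3 \left(\left(F + W\right) + F^{4}\right) = - 3 \left(F + W + F^{4}\right) = - 3 F - 3 W - 3 F^{4}$)
$Y{\left(1 \cdot 4 - 4,18 \right)} \left(-326\right) + 152 = \left(\left(-3\right) 18 - 3 \left(1 \cdot 4 - 4\right) - 3 \cdot 18^{4}\right) \left(-326\right) + 152 = \left(-54 - 3 \left(4 - 4\right) - 314928\right) \left(-326\right) + 152 = \left(-54 - 0 - 314928\right) \left(-326\right) + 152 = \left(-54 + 0 - 314928\right) \left(-326\right) + 152 = \left(-314982\right) \left(-326\right) + 152 = 102684132 + 152 = 102684284$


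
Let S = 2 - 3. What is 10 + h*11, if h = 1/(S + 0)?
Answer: -1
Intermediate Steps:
S = -1
h = -1 (h = 1/(-1 + 0) = 1/(-1) = -1)
10 + h*11 = 10 - 1*11 = 10 - 11 = -1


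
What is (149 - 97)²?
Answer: 2704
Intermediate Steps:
(149 - 97)² = 52² = 2704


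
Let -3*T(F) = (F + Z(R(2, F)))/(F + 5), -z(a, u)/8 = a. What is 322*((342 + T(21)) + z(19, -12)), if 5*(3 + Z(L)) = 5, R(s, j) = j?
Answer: 2382961/39 ≈ 61102.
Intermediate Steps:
z(a, u) = -8*a
Z(L) = -2 (Z(L) = -3 + (⅕)*5 = -3 + 1 = -2)
T(F) = -(-2 + F)/(3*(5 + F)) (T(F) = -(F - 2)/(3*(F + 5)) = -(-2 + F)/(3*(5 + F)))
322*((342 + T(21)) + z(19, -12)) = 322*((342 + (2 - 1*21)/(3*(5 + 21))) - 8*19) = 322*((342 + (⅓)*(2 - 21)/26) - 152) = 322*((342 + (⅓)*(1/26)*(-19)) - 152) = 322*((342 - 19/78) - 152) = 322*(26657/78 - 152) = 322*(14801/78) = 2382961/39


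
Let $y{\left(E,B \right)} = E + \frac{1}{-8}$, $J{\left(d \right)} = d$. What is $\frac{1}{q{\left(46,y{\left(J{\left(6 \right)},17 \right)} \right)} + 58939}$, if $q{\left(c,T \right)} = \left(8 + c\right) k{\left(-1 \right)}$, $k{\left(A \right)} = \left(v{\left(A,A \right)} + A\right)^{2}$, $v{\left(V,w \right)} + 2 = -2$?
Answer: $\frac{1}{60289} \approx 1.6587 \cdot 10^{-5}$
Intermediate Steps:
$v{\left(V,w \right)} = -4$ ($v{\left(V,w \right)} = -2 - 2 = -4$)
$k{\left(A \right)} = \left(-4 + A\right)^{2}$
$y{\left(E,B \right)} = - \frac{1}{8} + E$ ($y{\left(E,B \right)} = E - \frac{1}{8} = - \frac{1}{8} + E$)
$q{\left(c,T \right)} = 200 + 25 c$ ($q{\left(c,T \right)} = \left(8 + c\right) \left(-4 - 1\right)^{2} = \left(8 + c\right) \left(-5\right)^{2} = \left(8 + c\right) 25 = 200 + 25 c$)
$\frac{1}{q{\left(46,y{\left(J{\left(6 \right)},17 \right)} \right)} + 58939} = \frac{1}{\left(200 + 25 \cdot 46\right) + 58939} = \frac{1}{\left(200 + 1150\right) + 58939} = \frac{1}{1350 + 58939} = \frac{1}{60289}$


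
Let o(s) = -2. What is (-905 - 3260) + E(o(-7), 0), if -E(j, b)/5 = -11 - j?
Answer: -4120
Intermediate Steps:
E(j, b) = 55 + 5*j (E(j, b) = -5*(-11 - j) = 55 + 5*j)
(-905 - 3260) + E(o(-7), 0) = (-905 - 3260) + (55 + 5*(-2)) = -4165 + (55 - 10) = -4165 + 45 = -4120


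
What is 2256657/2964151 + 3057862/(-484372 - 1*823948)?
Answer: -3055767609461/1939029018160 ≈ -1.5759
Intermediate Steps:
2256657/2964151 + 3057862/(-484372 - 1*823948) = 2256657*(1/2964151) + 3057862/(-484372 - 823948) = 2256657/2964151 + 3057862/(-1308320) = 2256657/2964151 + 3057862*(-1/1308320) = 2256657/2964151 - 1528931/654160 = -3055767609461/1939029018160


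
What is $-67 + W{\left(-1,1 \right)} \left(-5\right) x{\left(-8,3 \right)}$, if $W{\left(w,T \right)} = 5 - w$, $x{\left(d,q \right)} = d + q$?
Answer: $83$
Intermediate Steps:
$-67 + W{\left(-1,1 \right)} \left(-5\right) x{\left(-8,3 \right)} = -67 + \left(5 - -1\right) \left(-5\right) \left(-8 + 3\right) = -67 + \left(5 + 1\right) \left(-5\right) \left(-5\right) = -67 + 6 \left(-5\right) \left(-5\right) = -67 - -150 = -67 + 150 = 83$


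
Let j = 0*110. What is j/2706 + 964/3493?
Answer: 964/3493 ≈ 0.27598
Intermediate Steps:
j = 0
j/2706 + 964/3493 = 0/2706 + 964/3493 = 0*(1/2706) + 964*(1/3493) = 0 + 964/3493 = 964/3493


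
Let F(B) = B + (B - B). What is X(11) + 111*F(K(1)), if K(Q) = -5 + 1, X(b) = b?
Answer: -433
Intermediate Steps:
K(Q) = -4
F(B) = B (F(B) = B + 0 = B)
X(11) + 111*F(K(1)) = 11 + 111*(-4) = 11 - 444 = -433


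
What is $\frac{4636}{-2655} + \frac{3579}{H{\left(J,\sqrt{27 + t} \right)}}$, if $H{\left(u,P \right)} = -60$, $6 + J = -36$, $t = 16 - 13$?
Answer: $- \frac{652027}{10620} \approx -61.396$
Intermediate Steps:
$t = 3$ ($t = 16 - 13 = 3$)
$J = -42$ ($J = -6 - 36 = -42$)
$\frac{4636}{-2655} + \frac{3579}{H{\left(J,\sqrt{27 + t} \right)}} = \frac{4636}{-2655} + \frac{3579}{-60} = 4636 \left(- \frac{1}{2655}\right) + 3579 \left(- \frac{1}{60}\right) = - \frac{4636}{2655} - \frac{1193}{20} = - \frac{652027}{10620}$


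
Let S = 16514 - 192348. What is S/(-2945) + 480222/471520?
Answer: 8432350147/138862640 ≈ 60.724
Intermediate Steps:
S = -175834
S/(-2945) + 480222/471520 = -175834/(-2945) + 480222/471520 = -175834*(-1/2945) + 480222*(1/471520) = 175834/2945 + 240111/235760 = 8432350147/138862640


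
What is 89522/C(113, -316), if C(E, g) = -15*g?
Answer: 44761/2370 ≈ 18.887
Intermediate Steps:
89522/C(113, -316) = 89522/((-15*(-316))) = 89522/4740 = 89522*(1/4740) = 44761/2370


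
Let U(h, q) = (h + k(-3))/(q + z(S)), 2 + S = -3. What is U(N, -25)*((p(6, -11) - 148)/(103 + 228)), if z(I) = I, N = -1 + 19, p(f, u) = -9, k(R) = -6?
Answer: 314/1655 ≈ 0.18973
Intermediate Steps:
S = -5 (S = -2 - 3 = -5)
N = 18
U(h, q) = (-6 + h)/(-5 + q) (U(h, q) = (h - 6)/(q - 5) = (-6 + h)/(-5 + q))
U(N, -25)*((p(6, -11) - 148)/(103 + 228)) = ((-6 + 18)/(-5 - 25))*((-9 - 148)/(103 + 228)) = (12/(-30))*(-157/331) = (-1/30*12)*(-157*1/331) = -⅖*(-157/331) = 314/1655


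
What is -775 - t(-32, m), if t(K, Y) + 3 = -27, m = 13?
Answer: -745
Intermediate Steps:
t(K, Y) = -30 (t(K, Y) = -3 - 27 = -30)
-775 - t(-32, m) = -775 - 1*(-30) = -775 + 30 = -745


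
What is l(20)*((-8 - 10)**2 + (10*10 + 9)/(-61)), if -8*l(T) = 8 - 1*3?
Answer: -98275/488 ≈ -201.38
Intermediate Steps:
l(T) = -5/8 (l(T) = -(8 - 1*3)/8 = -(8 - 3)/8 = -1/8*5 = -5/8)
l(20)*((-8 - 10)**2 + (10*10 + 9)/(-61)) = -5*((-8 - 10)**2 + (10*10 + 9)/(-61))/8 = -5*((-18)**2 + (100 + 9)*(-1/61))/8 = -5*(324 + 109*(-1/61))/8 = -5*(324 - 109/61)/8 = -5/8*19655/61 = -98275/488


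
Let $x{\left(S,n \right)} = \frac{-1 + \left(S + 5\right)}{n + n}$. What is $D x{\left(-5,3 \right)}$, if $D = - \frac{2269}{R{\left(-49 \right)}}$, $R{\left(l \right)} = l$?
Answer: $- \frac{2269}{294} \approx -7.7177$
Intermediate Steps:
$D = \frac{2269}{49}$ ($D = - \frac{2269}{-49} = \left(-2269\right) \left(- \frac{1}{49}\right) = \frac{2269}{49} \approx 46.306$)
$x{\left(S,n \right)} = \frac{4 + S}{2 n}$ ($x{\left(S,n \right)} = \frac{-1 + \left(5 + S\right)}{2 n} = \left(4 + S\right) \frac{1}{2 n} = \frac{4 + S}{2 n}$)
$D x{\left(-5,3 \right)} = \frac{2269 \frac{4 - 5}{2 \cdot 3}}{49} = \frac{2269 \cdot \frac{1}{2} \cdot \frac{1}{3} \left(-1\right)}{49} = \frac{2269}{49} \left(- \frac{1}{6}\right) = - \frac{2269}{294}$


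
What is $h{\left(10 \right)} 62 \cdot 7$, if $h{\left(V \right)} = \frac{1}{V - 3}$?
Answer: $62$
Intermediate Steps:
$h{\left(V \right)} = \frac{1}{-3 + V}$
$h{\left(10 \right)} 62 \cdot 7 = \frac{1}{-3 + 10} \cdot 62 \cdot 7 = \frac{1}{7} \cdot 62 \cdot 7 = \frac{62}{7} \cdot 7 = 62$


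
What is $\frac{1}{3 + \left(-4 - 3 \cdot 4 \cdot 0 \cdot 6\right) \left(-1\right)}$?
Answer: $\frac{1}{7} \approx 0.14286$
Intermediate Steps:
$\frac{1}{3 + \left(-4 - 3 \cdot 4 \cdot 0 \cdot 6\right) \left(-1\right)} = \frac{1}{3 + \left(-4 - 3 \cdot 0 \cdot 6\right) \left(-1\right)} = \frac{1}{3 + \left(-4 - 0\right) \left(-1\right)} = \frac{1}{3 + \left(-4 + 0\right) \left(-1\right)} = \frac{1}{3 - -4} = \frac{1}{3 + 4} = \frac{1}{7}$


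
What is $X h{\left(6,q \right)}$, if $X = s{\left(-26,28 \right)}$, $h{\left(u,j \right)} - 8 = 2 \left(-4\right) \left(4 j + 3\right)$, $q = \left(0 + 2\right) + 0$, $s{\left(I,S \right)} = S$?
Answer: $-2240$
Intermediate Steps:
$q = 2$ ($q = 2 + 0 = 2$)
$h{\left(u,j \right)} = -16 - 32 j$ ($h{\left(u,j \right)} = 8 + 2 \left(-4\right) \left(4 j + 3\right) = 8 - 8 \left(3 + 4 j\right) = 8 - \left(24 + 32 j\right) = -16 - 32 j$)
$X = 28$
$X h{\left(6,q \right)} = 28 \left(-16 - 64\right) = 28 \left(-80\right) = -2240$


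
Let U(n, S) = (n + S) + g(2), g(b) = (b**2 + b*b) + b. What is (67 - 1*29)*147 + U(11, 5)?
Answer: 5612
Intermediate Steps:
g(b) = b + 2*b**2 (g(b) = (b**2 + b**2) + b = 2*b**2 + b = b + 2*b**2)
U(n, S) = 10 + S + n (U(n, S) = (n + S) + 2*(1 + 2*2) = (S + n) + 2*(1 + 4) = (S + n) + 2*5 = (S + n) + 10 = 10 + S + n)
(67 - 1*29)*147 + U(11, 5) = (67 - 1*29)*147 + (10 + 5 + 11) = (67 - 29)*147 + 26 = 38*147 + 26 = 5586 + 26 = 5612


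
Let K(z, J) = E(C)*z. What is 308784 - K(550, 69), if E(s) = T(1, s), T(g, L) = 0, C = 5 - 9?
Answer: 308784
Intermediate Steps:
C = -4
E(s) = 0
K(z, J) = 0 (K(z, J) = 0*z = 0)
308784 - K(550, 69) = 308784 - 1*0 = 308784 + 0 = 308784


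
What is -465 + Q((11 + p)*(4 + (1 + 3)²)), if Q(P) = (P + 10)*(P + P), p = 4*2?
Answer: 295935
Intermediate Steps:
p = 8
Q(P) = 2*P*(10 + P) (Q(P) = (10 + P)*(2*P) = 2*P*(10 + P))
-465 + Q((11 + p)*(4 + (1 + 3)²)) = -465 + 2*((11 + 8)*(4 + (1 + 3)²))*(10 + (11 + 8)*(4 + (1 + 3)²)) = -465 + 2*(19*(4 + 4²))*(10 + 19*(4 + 4²)) = -465 + 2*(19*(4 + 16))*(10 + 19*(4 + 16)) = -465 + 2*(19*20)*(10 + 19*20) = -465 + 2*380*(10 + 380) = -465 + 2*380*390 = -465 + 296400 = 295935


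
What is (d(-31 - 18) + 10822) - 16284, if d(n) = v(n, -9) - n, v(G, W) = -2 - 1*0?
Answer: -5415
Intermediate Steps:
v(G, W) = -2 (v(G, W) = -2 + 0 = -2)
d(n) = -2 - n
(d(-31 - 18) + 10822) - 16284 = ((-2 - (-31 - 18)) + 10822) - 16284 = ((-2 - 1*(-49)) + 10822) - 16284 = ((-2 + 49) + 10822) - 16284 = (47 + 10822) - 16284 = 10869 - 16284 = -5415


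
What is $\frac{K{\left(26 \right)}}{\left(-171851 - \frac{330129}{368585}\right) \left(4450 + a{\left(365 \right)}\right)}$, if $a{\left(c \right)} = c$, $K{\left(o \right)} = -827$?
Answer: $\frac{60963959}{60998375818332} \approx 9.9944 \cdot 10^{-7}$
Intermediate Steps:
$\frac{K{\left(26 \right)}}{\left(-171851 - \frac{330129}{368585}\right) \left(4450 + a{\left(365 \right)}\right)} = - \frac{827}{\left(-171851 - \frac{330129}{368585}\right) \left(4450 + 365\right)} = - \frac{827}{\left(-171851 - \frac{330129}{368585}\right) 4815} = - \frac{827}{\left(- \frac{63342030964}{368585}\right) 4815} = - \frac{827}{- \frac{60998375818332}{73717}} = \left(-827\right) \left(- \frac{73717}{60998375818332}\right) = \frac{60963959}{60998375818332}$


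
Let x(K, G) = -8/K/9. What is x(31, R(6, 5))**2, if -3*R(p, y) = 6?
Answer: 64/77841 ≈ 0.00082219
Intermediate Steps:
R(p, y) = -2 (R(p, y) = -1/3*6 = -2)
x(K, G) = -8/(9*K) (x(K, G) = -8/K*(1/9) = -8/(9*K))
x(31, R(6, 5))**2 = (-8/9/31)**2 = (-8/9*1/31)**2 = (-8/279)**2 = 64/77841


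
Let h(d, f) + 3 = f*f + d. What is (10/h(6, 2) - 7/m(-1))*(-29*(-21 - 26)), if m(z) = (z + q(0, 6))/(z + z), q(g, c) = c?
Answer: 201724/35 ≈ 5763.5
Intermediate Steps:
h(d, f) = -3 + d + f**2 (h(d, f) = -3 + (f*f + d) = -3 + (f**2 + d) = -3 + (d + f**2) = -3 + d + f**2)
m(z) = (6 + z)/(2*z) (m(z) = (z + 6)/(z + z) = (6 + z)/((2*z)) = (6 + z)*(1/(2*z)) = (6 + z)/(2*z))
(10/h(6, 2) - 7/m(-1))*(-29*(-21 - 26)) = (10/(-3 + 6 + 2**2) - 7*(-2/(6 - 1)))*(-29*(-21 - 26)) = (10/(-3 + 6 + 4) - 7/((1/2)*(-1)*5))*(-29*(-47)) = (10/7 - 7/(-5/2))*1363 = (10*(1/7) - 7*(-2/5))*1363 = (10/7 + 14/5)*1363 = (148/35)*1363 = 201724/35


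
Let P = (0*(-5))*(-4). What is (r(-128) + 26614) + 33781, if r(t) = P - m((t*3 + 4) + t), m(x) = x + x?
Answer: 61411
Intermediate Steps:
m(x) = 2*x
P = 0 (P = 0*(-4) = 0)
r(t) = -8 - 8*t (r(t) = 0 - 2*((t*3 + 4) + t) = 0 - 2*((3*t + 4) + t) = 0 - 2*((4 + 3*t) + t) = 0 - 2*(4 + 4*t) = 0 - (8 + 8*t) = 0 + (-8 - 8*t) = -8 - 8*t)
(r(-128) + 26614) + 33781 = ((-8 - 8*(-128)) + 26614) + 33781 = ((-8 + 1024) + 26614) + 33781 = (1016 + 26614) + 33781 = 27630 + 33781 = 61411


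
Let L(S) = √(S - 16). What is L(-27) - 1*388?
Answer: -388 + I*√43 ≈ -388.0 + 6.5574*I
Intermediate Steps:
L(S) = √(-16 + S)
L(-27) - 1*388 = √(-16 - 27) - 1*388 = √(-43) - 388 = I*√43 - 388 = -388 + I*√43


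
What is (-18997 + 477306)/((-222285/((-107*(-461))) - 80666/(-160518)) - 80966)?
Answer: -1814415858523137/320555038185362 ≈ -5.6602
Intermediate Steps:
(-18997 + 477306)/((-222285/((-107*(-461))) - 80666/(-160518)) - 80966) = 458309/((-222285/49327 - 80666*(-1/160518)) - 80966) = 458309/((-222285*1/49327 + 40333/80259) - 80966) = 458309/((-222285/49327 + 40333/80259) - 80966) = 458309/(-15850865924/3958935693 - 80966) = 458309/(-320555038185362/3958935693) = 458309*(-3958935693/320555038185362) = -1814415858523137/320555038185362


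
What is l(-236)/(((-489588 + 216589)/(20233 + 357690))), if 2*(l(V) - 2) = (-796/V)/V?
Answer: -20973592731/7602476152 ≈ -2.7588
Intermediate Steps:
l(V) = 2 - 398/V² (l(V) = 2 + ((-796/V)/V)/2 = 2 + (-796/V²)/2 = 2 - 398/V²)
l(-236)/(((-489588 + 216589)/(20233 + 357690))) = (2 - 398/(-236)²)/(((-489588 + 216589)/(20233 + 357690))) = (2 - 398*1/55696)/((-272999/377923)) = (2 - 199/27848)/((-272999*1/377923)) = 55497/(27848*(-272999/377923)) = (55497/27848)*(-377923/272999) = -20973592731/7602476152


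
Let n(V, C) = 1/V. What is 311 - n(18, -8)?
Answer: 5597/18 ≈ 310.94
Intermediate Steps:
311 - n(18, -8) = 311 - 1/18 = 5597/18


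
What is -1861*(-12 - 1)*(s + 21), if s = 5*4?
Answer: 991913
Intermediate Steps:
s = 20
-1861*(-12 - 1)*(s + 21) = -1861*(-12 - 1)*(20 + 21) = -(-24193)*41 = -1861*(-533) = 991913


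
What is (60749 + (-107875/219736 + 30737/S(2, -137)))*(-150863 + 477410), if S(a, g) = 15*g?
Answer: 2985150043055728587/150519160 ≈ 1.9832e+10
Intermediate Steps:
(60749 + (-107875/219736 + 30737/S(2, -137)))*(-150863 + 477410) = (60749 + (-107875/219736 + 30737/((15*(-137)))))*(-150863 + 477410) = (60749 + (-107875*1/219736 + 30737/(-2055)))*326547 = (60749 + (-107875/219736 + 30737*(-1/2055)))*326547 = (60749 + (-107875/219736 - 30737/2055))*326547 = (60749 - 6975708557/451557480)*326547 = (27424689643963/451557480)*326547 = 2985150043055728587/150519160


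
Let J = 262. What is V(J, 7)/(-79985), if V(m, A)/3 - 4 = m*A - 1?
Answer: -5511/79985 ≈ -0.068900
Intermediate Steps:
V(m, A) = 9 + 3*A*m (V(m, A) = 12 + 3*(m*A - 1) = 12 + 3*(A*m - 1) = 12 + 3*(-1 + A*m) = 12 + (-3 + 3*A*m) = 9 + 3*A*m)
V(J, 7)/(-79985) = (9 + 3*7*262)/(-79985) = (9 + 5502)*(-1/79985) = 5511*(-1/79985) = -5511/79985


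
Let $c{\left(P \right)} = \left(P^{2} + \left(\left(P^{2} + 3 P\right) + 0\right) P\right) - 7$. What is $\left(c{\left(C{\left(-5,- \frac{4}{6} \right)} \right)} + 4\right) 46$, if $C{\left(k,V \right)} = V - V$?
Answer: $-138$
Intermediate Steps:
$C{\left(k,V \right)} = 0$
$c{\left(P \right)} = -7 + P^{2} + P \left(P^{2} + 3 P\right)$ ($c{\left(P \right)} = \left(P^{2} + \left(P^{2} + 3 P\right) P\right) - 7 = \left(P^{2} + P \left(P^{2} + 3 P\right)\right) - 7 = -7 + P^{2} + P \left(P^{2} + 3 P\right)$)
$\left(c{\left(C{\left(-5,- \frac{4}{6} \right)} \right)} + 4\right) 46 = \left(\left(-7 + 0^{3} + 4 \cdot 0^{2}\right) + 4\right) 46 = \left(\left(-7 + 0 + 4 \cdot 0\right) + 4\right) 46 = \left(\left(-7 + 0 + 0\right) + 4\right) 46 = \left(-7 + 4\right) 46 = \left(-3\right) 46 = -138$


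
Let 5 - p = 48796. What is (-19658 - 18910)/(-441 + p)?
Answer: 4821/6154 ≈ 0.78339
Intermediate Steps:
p = -48791 (p = 5 - 1*48796 = 5 - 48796 = -48791)
(-19658 - 18910)/(-441 + p) = (-19658 - 18910)/(-441 - 48791) = -38568/(-49232) = -38568*(-1/49232) = 4821/6154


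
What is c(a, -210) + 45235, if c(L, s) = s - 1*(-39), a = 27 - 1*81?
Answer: 45064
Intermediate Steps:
a = -54 (a = 27 - 81 = -54)
c(L, s) = 39 + s (c(L, s) = s + 39 = 39 + s)
c(a, -210) + 45235 = (39 - 210) + 45235 = -171 + 45235 = 45064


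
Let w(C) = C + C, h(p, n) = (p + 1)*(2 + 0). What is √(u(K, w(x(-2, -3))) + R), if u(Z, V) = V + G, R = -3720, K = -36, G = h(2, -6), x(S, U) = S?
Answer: 13*I*√22 ≈ 60.975*I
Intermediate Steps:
h(p, n) = 2 + 2*p (h(p, n) = (1 + p)*2 = 2 + 2*p)
G = 6 (G = 2 + 2*2 = 2 + 4 = 6)
w(C) = 2*C
u(Z, V) = 6 + V (u(Z, V) = V + 6 = 6 + V)
√(u(K, w(x(-2, -3))) + R) = √((6 + 2*(-2)) - 3720) = √((6 - 4) - 3720) = √(2 - 3720) = √(-3718) = 13*I*√22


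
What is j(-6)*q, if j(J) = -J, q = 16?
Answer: 96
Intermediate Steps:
j(-6)*q = -1*(-6)*16 = 6*16 = 96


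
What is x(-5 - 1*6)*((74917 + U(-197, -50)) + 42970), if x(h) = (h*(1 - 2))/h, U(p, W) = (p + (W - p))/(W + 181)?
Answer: -15443147/131 ≈ -1.1789e+5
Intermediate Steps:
U(p, W) = W/(181 + W)
x(h) = -1 (x(h) = (h*(-1))/h = (-h)/h = -1)
x(-5 - 1*6)*((74917 + U(-197, -50)) + 42970) = -((74917 - 50/(181 - 50)) + 42970) = -((74917 - 50/131) + 42970) = -(9814077/131 + 42970) = -1*15443147/131 = -15443147/131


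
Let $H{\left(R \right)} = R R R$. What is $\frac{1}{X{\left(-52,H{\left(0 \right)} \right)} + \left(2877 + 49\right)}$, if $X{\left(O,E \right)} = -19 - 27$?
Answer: $\frac{1}{2880} \approx 0.00034722$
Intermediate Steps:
$H{\left(R \right)} = R^{3}$ ($H{\left(R \right)} = R^{2} R = R^{3}$)
$X{\left(O,E \right)} = -46$ ($X{\left(O,E \right)} = -19 - 27 = -46$)
$\frac{1}{X{\left(-52,H{\left(0 \right)} \right)} + \left(2877 + 49\right)} = \frac{1}{-46 + \left(2877 + 49\right)} = \frac{1}{-46 + 2926} = \frac{1}{2880}$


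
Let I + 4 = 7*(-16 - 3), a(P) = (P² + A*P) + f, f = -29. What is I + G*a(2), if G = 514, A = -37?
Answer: -51023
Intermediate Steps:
a(P) = -29 + P² - 37*P (a(P) = (P² - 37*P) - 29 = -29 + P² - 37*P)
I = -137 (I = -4 + 7*(-16 - 3) = -4 + 7*(-19) = -4 - 133 = -137)
I + G*a(2) = -137 + 514*(-29 + 2² - 37*2) = -137 + 514*(-29 + 4 - 74) = -137 + 514*(-99) = -137 - 50886 = -51023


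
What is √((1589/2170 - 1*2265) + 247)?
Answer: I*√193859430/310 ≈ 44.914*I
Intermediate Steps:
√((1589/2170 - 1*2265) + 247) = √((1589*(1/2170) - 2265) + 247) = √((227/310 - 2265) + 247) = √(-701923/310 + 247) = √(-625353/310) = I*√193859430/310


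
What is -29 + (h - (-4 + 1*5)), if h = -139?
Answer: -169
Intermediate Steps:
-29 + (h - (-4 + 1*5)) = -29 + (-139 - (-4 + 1*5)) = -29 + (-139 - (-4 + 5)) = -29 + (-139 - 1*1) = -29 + (-139 - 1) = -29 - 140 = -169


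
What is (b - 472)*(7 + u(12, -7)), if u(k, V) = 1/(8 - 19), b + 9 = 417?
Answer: -4864/11 ≈ -442.18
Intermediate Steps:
b = 408 (b = -9 + 417 = 408)
u(k, V) = -1/11 (u(k, V) = 1/(-11) = -1/11)
(b - 472)*(7 + u(12, -7)) = (408 - 472)*(7 - 1/11) = -64*76/11 = -4864/11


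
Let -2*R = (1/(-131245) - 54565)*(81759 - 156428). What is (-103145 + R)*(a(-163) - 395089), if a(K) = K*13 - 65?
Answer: 106222936889510135506/131245 ≈ 8.0935e+14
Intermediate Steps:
a(K) = -65 + 13*K (a(K) = 13*K - 65 = -65 + 13*K)
R = -267366669517997/131245 (R = -(1/(-131245) - 54565)*(81759 - 156428)/2 = -(-1/131245 - 54565)*(-74669)/2 = -(-3580691713)*(-74669)/131245 = -½*534733339035994/131245 = -267366669517997/131245 ≈ -2.0372e+9)
(-103145 + R)*(a(-163) - 395089) = (-103145 - 267366669517997/131245)*((-65 + 13*(-163)) - 395089) = -267380206783522*((-65 - 2119) - 395089)/131245 = -267380206783522*(-2184 - 395089)/131245 = -267380206783522/131245*(-397273) = 106222936889510135506/131245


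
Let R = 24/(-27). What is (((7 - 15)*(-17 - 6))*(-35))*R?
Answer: 51520/9 ≈ 5724.4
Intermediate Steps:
R = -8/9 (R = 24*(-1/27) = -8/9 ≈ -0.88889)
(((7 - 15)*(-17 - 6))*(-35))*R = (((7 - 15)*(-17 - 6))*(-35))*(-8/9) = (-8*(-23)*(-35))*(-8/9) = (184*(-35))*(-8/9) = -6440*(-8/9) = 51520/9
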